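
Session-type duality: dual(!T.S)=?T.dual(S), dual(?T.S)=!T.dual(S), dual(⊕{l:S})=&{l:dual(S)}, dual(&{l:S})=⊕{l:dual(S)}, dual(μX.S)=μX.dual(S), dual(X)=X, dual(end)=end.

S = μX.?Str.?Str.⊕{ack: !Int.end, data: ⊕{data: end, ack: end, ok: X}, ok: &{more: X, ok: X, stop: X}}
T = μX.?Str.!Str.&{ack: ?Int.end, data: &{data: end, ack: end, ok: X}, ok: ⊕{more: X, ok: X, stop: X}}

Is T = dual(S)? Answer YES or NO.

NO

μX ‖ μX  ✓ (binder kept)
  ?Str ‖ ?Str  ✗ same direction on both sides — not dual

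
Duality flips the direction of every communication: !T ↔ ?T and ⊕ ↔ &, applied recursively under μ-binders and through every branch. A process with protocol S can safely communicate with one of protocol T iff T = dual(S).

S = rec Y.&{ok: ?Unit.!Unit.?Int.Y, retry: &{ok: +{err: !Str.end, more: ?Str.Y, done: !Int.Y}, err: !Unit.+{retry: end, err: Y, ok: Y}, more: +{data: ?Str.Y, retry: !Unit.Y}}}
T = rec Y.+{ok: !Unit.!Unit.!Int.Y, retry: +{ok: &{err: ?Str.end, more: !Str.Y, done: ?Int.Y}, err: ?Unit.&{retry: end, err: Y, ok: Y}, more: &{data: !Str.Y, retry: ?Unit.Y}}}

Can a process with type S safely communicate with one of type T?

rec Y ‖ rec Y  match (binder kept)
  &{ok,retry} ‖ +{ok,retry}  match labels match
    case ok:
      ?Unit ‖ !Unit  match
        !Unit ‖ !Unit  ✗ same direction on both sides — not dual

NO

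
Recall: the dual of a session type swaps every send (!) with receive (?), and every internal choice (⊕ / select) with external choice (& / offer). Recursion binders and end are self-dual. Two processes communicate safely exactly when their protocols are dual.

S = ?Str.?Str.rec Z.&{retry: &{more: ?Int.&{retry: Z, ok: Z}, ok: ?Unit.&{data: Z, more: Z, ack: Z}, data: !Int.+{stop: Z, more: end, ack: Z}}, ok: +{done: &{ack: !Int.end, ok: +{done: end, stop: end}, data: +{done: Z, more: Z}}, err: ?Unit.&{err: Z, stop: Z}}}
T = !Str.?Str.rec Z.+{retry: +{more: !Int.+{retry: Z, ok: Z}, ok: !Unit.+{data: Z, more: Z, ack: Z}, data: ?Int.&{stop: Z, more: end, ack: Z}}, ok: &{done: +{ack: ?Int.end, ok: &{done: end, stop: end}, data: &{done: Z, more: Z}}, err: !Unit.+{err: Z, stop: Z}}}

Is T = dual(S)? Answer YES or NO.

?Str | !Str  ok
  ?Str | ?Str  ✗ same direction on both sides — not dual

NO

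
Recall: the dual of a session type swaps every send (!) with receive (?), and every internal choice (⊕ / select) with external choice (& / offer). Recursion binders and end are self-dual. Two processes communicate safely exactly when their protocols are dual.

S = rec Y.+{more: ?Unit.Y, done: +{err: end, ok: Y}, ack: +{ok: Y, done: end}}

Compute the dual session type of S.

rec Y.&{more: !Unit.Y, done: &{err: end, ok: Y}, ack: &{ok: Y, done: end}}

rec Y ↦ rec Y  (μ self-dual)
  +{more,done,ack} ↦ &{more,done,ack}  (internal→external)
    • more:
      ?Unit ↦ !Unit
        Y ↦ Y
    • done:
      +{err,ok} ↦ &{err,ok}  (internal→external)
        • err:
          end ↦ end
        • ok:
          Y ↦ Y
    • ack:
      +{ok,done} ↦ &{ok,done}  (internal→external)
        • ok:
          Y ↦ Y
        • done:
          end ↦ end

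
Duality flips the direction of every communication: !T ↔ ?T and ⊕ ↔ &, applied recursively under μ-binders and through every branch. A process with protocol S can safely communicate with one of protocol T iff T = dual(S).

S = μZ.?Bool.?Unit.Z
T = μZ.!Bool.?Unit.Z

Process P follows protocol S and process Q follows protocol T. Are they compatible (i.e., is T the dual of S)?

μZ ‖ μZ  match (rec unchanged)
  ?Bool ‖ !Bool  match
    ?Unit ‖ ?Unit  ✗ same direction on both sides — not dual

NO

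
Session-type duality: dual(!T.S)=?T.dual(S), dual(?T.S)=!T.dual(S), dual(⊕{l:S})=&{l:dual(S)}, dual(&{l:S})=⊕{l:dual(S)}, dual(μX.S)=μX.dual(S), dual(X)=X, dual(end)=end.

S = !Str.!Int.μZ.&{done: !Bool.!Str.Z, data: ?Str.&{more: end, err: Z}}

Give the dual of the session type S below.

!Str ↦ ?Str
  !Int ↦ ?Int
    μZ ↦ μZ  (μ self-dual)
      &{done,data} ↦ ⊕{done,data}  (offer→select)
        [done]
          !Bool ↦ ?Bool
            !Str ↦ ?Str
              Z self-dual
        [data]
          ?Str ↦ !Str
            &{more,err} ↦ ⊕{more,err}  (offer→select)
              [more]
                end self-dual
              [err]
                Z self-dual

?Str.?Int.μZ.⊕{done: ?Bool.?Str.Z, data: !Str.⊕{more: end, err: Z}}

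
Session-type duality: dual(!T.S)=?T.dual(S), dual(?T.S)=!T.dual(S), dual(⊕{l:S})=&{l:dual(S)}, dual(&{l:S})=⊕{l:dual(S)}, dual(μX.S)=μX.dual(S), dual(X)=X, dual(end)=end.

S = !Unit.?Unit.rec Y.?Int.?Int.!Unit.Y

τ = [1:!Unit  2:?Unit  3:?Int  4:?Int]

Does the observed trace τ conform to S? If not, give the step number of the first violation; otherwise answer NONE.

NONE

[1] !Unit  match  state: ?Unit.rec Y.…
[2] ?Unit  match  state: rec Y.…
[3] ?Int  match  state: ?Int.!Unit.rec Y.…
[4] ?Int  match  state: !Unit.rec Y.…
τ conforms to S (length 4)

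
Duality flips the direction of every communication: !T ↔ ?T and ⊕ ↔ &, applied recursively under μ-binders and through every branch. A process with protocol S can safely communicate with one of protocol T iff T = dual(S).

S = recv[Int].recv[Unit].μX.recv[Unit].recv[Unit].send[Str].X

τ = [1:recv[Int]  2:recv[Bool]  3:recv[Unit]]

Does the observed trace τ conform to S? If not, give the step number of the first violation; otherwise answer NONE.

step 1: recv[Int]  ✓  state: recv[Unit].μX.…
step 2: got recv[Bool], protocol expects recv[Unit]  ✗

2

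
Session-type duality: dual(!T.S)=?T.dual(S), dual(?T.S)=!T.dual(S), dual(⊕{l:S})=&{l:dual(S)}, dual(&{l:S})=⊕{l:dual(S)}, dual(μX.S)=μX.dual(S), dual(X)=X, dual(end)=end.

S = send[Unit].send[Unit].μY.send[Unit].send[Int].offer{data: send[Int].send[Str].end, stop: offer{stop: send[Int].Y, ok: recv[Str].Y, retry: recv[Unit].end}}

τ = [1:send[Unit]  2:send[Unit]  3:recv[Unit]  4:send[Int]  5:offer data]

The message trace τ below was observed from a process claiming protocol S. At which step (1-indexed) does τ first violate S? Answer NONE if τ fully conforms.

[1] send[Unit]  ok  state: send[Unit].μY.…
[2] send[Unit]  ok  state: μY.…
[3] got recv[Unit], protocol expects send[Unit]  ✗

3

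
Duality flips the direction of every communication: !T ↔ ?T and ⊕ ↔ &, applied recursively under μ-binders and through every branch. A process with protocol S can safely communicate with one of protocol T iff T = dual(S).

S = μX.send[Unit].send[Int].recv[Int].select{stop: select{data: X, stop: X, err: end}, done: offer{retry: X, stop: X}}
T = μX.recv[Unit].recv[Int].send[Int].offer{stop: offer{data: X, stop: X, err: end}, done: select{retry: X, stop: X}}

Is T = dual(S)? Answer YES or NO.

YES

μX | μX  match (binder kept)
  send[Unit] | recv[Unit]  match
    send[Int] | recv[Int]  match
      recv[Int] | send[Int]  match
        select{stop,done} | offer{stop,done}  match label sets agree
          case stop:
            select{data,stop,err} | offer{data,stop,err}  match label sets agree
              case data:
                X | X  match
              case stop:
                X | X  match
              case err:
                end | end  match
          case done:
            offer{retry,stop} | select{retry,stop}  match label sets agree
              case retry:
                X | X  match
              case stop:
                X | X  match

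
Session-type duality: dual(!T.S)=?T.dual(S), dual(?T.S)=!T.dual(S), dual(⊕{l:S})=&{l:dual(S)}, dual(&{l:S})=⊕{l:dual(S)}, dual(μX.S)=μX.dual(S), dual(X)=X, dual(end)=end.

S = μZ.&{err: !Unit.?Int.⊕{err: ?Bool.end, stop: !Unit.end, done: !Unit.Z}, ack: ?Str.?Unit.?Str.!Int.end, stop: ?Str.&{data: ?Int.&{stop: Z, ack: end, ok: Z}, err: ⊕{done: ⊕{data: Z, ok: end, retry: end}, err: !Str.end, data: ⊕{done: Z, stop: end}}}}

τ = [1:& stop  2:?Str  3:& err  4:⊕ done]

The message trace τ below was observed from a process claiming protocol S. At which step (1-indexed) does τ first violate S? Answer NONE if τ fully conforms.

step 1: & stop  match  state: ?Str.&{data: ?Int.&{stop: μZ.…, ack: end, ok: μZ.…}, err: ⊕{done: ⊕{data: μZ.…, ok: end, retry: end}, err: !Str.end, data: ⊕{done: μZ.…, stop: end}}}
step 2: ?Str  match  state: &{data: ?Int.&{stop: μZ.…, ack: end, ok: μZ.…}, err: ⊕{done: ⊕{data: μZ.…, ok: end, retry: end}, err: !Str.end, data: ⊕{done: μZ.…, stop: end}}}
step 3: & err  match  state: ⊕{done: ⊕{data: μZ.…, ok: end, retry: end}, err: !Str.end, data: ⊕{done: μZ.…, stop: end}}
step 4: ⊕ done  match  state: ⊕{data: μZ.…, ok: end, retry: end}
trace exhausted — no violation

NONE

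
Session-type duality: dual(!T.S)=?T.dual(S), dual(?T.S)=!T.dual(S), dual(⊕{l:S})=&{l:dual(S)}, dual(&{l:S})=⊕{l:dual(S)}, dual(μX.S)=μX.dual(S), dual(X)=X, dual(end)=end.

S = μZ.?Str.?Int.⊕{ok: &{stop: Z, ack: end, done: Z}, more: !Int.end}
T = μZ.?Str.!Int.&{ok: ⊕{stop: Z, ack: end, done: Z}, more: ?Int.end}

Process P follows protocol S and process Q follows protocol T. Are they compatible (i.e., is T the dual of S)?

NO

μZ vs μZ  match (binder kept)
  ?Str vs ?Str  ✗ same direction on both sides — not dual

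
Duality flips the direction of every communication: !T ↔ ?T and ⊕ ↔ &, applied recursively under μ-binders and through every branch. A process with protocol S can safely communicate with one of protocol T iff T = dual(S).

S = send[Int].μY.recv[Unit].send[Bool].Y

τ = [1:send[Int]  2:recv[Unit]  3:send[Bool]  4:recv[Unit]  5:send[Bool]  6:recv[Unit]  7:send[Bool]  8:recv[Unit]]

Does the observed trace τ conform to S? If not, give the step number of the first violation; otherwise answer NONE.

NONE

@1 send[Int]  ✓  cont: μY.…
@2 recv[Unit]  ✓  cont: send[Bool].μY.…
@3 send[Bool]  ✓  cont: μY.…
@4 recv[Unit]  ✓  cont: send[Bool].μY.…
@5 send[Bool]  ✓  cont: μY.…
@6 recv[Unit]  ✓  cont: send[Bool].μY.…
@7 send[Bool]  ✓  cont: μY.…
@8 recv[Unit]  ✓  cont: send[Bool].μY.…
all 8 steps conform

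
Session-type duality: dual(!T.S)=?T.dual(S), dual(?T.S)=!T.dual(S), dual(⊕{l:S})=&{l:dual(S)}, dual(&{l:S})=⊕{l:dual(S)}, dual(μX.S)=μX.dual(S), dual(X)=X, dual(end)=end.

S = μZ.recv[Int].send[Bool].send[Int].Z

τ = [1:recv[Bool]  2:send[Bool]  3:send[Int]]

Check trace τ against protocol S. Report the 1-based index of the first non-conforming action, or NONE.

@1 got recv[Bool], protocol expects recv[Int]  ✗

1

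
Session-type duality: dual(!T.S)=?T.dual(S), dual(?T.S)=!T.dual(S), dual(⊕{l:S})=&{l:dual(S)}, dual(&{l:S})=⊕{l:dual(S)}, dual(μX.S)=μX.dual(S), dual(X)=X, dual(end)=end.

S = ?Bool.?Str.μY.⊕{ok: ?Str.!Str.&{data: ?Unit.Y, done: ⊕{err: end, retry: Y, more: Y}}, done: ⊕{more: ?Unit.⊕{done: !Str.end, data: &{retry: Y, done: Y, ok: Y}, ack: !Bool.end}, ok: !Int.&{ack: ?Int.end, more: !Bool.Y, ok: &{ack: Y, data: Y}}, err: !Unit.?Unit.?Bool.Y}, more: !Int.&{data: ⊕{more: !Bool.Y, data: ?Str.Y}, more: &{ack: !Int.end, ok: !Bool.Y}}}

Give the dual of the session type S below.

?Bool → !Bool
  ?Str → !Str
    μY → μY  (rec unchanged)
      ⊕{ok,done,more} → &{ok,done,more}  (internal→external)
        case ok:
          ?Str → !Str
            !Str → ?Str
              &{data,done} → ⊕{data,done}  (external→internal)
                case data:
                  ?Unit → !Unit
                    Y self-dual
                case done:
                  ⊕{err,retry,more} → &{err,retry,more}  (internal→external)
                    case err:
                      end self-dual
                    case retry:
                      Y self-dual
                    case more:
                      Y self-dual
        case done:
          ⊕{more,ok,err} → &{more,ok,err}  (internal→external)
            case more:
              ?Unit → !Unit
                ⊕{done,data,ack} → &{done,data,ack}  (internal→external)
                  case done:
                    !Str → ?Str
                      end self-dual
                  case data:
                    &{retry,done,ok} → ⊕{retry,done,ok}  (external→internal)
                      case retry:
                        Y self-dual
                      case done:
                        Y self-dual
                      case ok:
                        Y self-dual
                  case ack:
                    !Bool → ?Bool
                      end self-dual
            case ok:
              !Int → ?Int
                &{ack,more,ok} → ⊕{ack,more,ok}  (external→internal)
                  case ack:
                    ?Int → !Int
                      end self-dual
                  case more:
                    !Bool → ?Bool
                      Y self-dual
                  case ok:
                    &{ack,data} → ⊕{ack,data}  (external→internal)
                      case ack:
                        Y self-dual
                      case data:
                        Y self-dual
            case err:
              !Unit → ?Unit
                ?Unit → !Unit
                  ?Bool → !Bool
                    Y self-dual
        case more:
          !Int → ?Int
            &{data,more} → ⊕{data,more}  (external→internal)
              case data:
                ⊕{more,data} → &{more,data}  (internal→external)
                  case more:
                    !Bool → ?Bool
                      Y self-dual
                  case data:
                    ?Str → !Str
                      Y self-dual
              case more:
                &{ack,ok} → ⊕{ack,ok}  (external→internal)
                  case ack:
                    !Int → ?Int
                      end self-dual
                  case ok:
                    !Bool → ?Bool
                      Y self-dual

!Bool.!Str.μY.&{ok: !Str.?Str.⊕{data: !Unit.Y, done: &{err: end, retry: Y, more: Y}}, done: &{more: !Unit.&{done: ?Str.end, data: ⊕{retry: Y, done: Y, ok: Y}, ack: ?Bool.end}, ok: ?Int.⊕{ack: !Int.end, more: ?Bool.Y, ok: ⊕{ack: Y, data: Y}}, err: ?Unit.!Unit.!Bool.Y}, more: ?Int.⊕{data: &{more: ?Bool.Y, data: !Str.Y}, more: ⊕{ack: ?Int.end, ok: ?Bool.Y}}}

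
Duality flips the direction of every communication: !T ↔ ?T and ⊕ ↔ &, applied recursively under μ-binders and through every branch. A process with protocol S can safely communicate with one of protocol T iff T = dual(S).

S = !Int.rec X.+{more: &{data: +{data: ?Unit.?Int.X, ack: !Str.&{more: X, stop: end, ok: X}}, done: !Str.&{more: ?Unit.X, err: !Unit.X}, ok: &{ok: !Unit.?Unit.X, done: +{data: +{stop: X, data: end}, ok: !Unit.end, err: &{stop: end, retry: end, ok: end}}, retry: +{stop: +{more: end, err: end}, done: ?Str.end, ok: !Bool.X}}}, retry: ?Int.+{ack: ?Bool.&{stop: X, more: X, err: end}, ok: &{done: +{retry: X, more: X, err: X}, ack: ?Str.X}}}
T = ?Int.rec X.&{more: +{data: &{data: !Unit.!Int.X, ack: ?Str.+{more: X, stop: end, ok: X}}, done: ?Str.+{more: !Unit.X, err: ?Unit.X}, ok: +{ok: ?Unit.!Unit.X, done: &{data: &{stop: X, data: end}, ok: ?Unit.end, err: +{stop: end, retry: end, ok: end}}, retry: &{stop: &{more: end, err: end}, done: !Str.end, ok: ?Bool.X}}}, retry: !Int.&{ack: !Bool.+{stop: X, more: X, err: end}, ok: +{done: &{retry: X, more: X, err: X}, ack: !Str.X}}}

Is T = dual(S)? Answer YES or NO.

YES

!Int | ?Int  ok
  rec X | rec X  ok (μ self-dual)
    +{more,retry} | &{more,retry}  ok labels match
      • more:
        &{data,done,ok} | +{data,done,ok}  ok labels match
          • data:
            +{data,ack} | &{data,ack}  ok labels match
              • data:
                ?Unit | !Unit  ok
                  ?Int | !Int  ok
                    X | X  ok
              • ack:
                !Str | ?Str  ok
                  &{more,stop,ok} | +{more,stop,ok}  ok labels match
                    • more:
                      X | X  ok
                    • stop:
                      end | end  ok
                    • ok:
                      X | X  ok
          • done:
            !Str | ?Str  ok
              &{more,err} | +{more,err}  ok labels match
                • more:
                  ?Unit | !Unit  ok
                    X | X  ok
                • err:
                  !Unit | ?Unit  ok
                    X | X  ok
          • ok:
            &{ok,done,retry} | +{ok,done,retry}  ok labels match
              • ok:
                !Unit | ?Unit  ok
                  ?Unit | !Unit  ok
                    X | X  ok
              • done:
                +{data,ok,err} | &{data,ok,err}  ok labels match
                  • data:
                    +{stop,data} | &{stop,data}  ok labels match
                      • stop:
                        X | X  ok
                      • data:
                        end | end  ok
                  • ok:
                    !Unit | ?Unit  ok
                      end | end  ok
                  • err:
                    &{stop,retry,ok} | +{stop,retry,ok}  ok labels match
                      • stop:
                        end | end  ok
                      • retry:
                        end | end  ok
                      • ok:
                        end | end  ok
              • retry:
                +{stop,done,ok} | &{stop,done,ok}  ok labels match
                  • stop:
                    +{more,err} | &{more,err}  ok labels match
                      • more:
                        end | end  ok
                      • err:
                        end | end  ok
                  • done:
                    ?Str | !Str  ok
                      end | end  ok
                  • ok:
                    !Bool | ?Bool  ok
                      X | X  ok
      • retry:
        ?Int | !Int  ok
          +{ack,ok} | &{ack,ok}  ok labels match
            • ack:
              ?Bool | !Bool  ok
                &{stop,more,err} | +{stop,more,err}  ok labels match
                  • stop:
                    X | X  ok
                  • more:
                    X | X  ok
                  • err:
                    end | end  ok
            • ok:
              &{done,ack} | +{done,ack}  ok labels match
                • done:
                  +{retry,more,err} | &{retry,more,err}  ok labels match
                    • retry:
                      X | X  ok
                    • more:
                      X | X  ok
                    • err:
                      X | X  ok
                • ack:
                  ?Str | !Str  ok
                    X | X  ok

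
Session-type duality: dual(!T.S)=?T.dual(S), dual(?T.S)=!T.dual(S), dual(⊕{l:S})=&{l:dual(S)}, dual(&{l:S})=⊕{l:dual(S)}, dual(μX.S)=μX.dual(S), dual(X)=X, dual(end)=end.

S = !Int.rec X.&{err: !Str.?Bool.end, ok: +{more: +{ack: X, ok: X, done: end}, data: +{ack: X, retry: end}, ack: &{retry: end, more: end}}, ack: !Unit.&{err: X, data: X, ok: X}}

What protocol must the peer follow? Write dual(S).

!Int ↦ ?Int
  rec X ↦ rec X  (binder kept)
    &{err,ok,ack} ↦ +{err,ok,ack}  (offer→select)
      case err:
        !Str ↦ ?Str
          ?Bool ↦ !Bool
            end ↦ end
      case ok:
        +{more,data,ack} ↦ &{more,data,ack}  (select→offer)
          case more:
            +{ack,ok,done} ↦ &{ack,ok,done}  (select→offer)
              case ack:
                X ↦ X
              case ok:
                X ↦ X
              case done:
                end ↦ end
          case data:
            +{ack,retry} ↦ &{ack,retry}  (select→offer)
              case ack:
                X ↦ X
              case retry:
                end ↦ end
          case ack:
            &{retry,more} ↦ +{retry,more}  (offer→select)
              case retry:
                end ↦ end
              case more:
                end ↦ end
      case ack:
        !Unit ↦ ?Unit
          &{err,data,ok} ↦ +{err,data,ok}  (offer→select)
            case err:
              X ↦ X
            case data:
              X ↦ X
            case ok:
              X ↦ X

?Int.rec X.+{err: ?Str.!Bool.end, ok: &{more: &{ack: X, ok: X, done: end}, data: &{ack: X, retry: end}, ack: +{retry: end, more: end}}, ack: ?Unit.+{err: X, data: X, ok: X}}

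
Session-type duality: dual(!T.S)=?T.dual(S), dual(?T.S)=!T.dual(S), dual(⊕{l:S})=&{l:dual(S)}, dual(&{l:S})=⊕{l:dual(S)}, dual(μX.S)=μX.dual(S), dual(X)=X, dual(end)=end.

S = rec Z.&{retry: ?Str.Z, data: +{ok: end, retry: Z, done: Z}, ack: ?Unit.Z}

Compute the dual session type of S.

rec Z = rec Z  (rec unchanged)
  &{retry,data,ack} = +{retry,data,ack}  (external→internal)
    • retry:
      ?Str = !Str
        Z self-dual
    • data:
      +{ok,retry,done} = &{ok,retry,done}  (select→offer)
        • ok:
          end self-dual
        • retry:
          Z self-dual
        • done:
          Z self-dual
    • ack:
      ?Unit = !Unit
        Z self-dual

rec Z.+{retry: !Str.Z, data: &{ok: end, retry: Z, done: Z}, ack: !Unit.Z}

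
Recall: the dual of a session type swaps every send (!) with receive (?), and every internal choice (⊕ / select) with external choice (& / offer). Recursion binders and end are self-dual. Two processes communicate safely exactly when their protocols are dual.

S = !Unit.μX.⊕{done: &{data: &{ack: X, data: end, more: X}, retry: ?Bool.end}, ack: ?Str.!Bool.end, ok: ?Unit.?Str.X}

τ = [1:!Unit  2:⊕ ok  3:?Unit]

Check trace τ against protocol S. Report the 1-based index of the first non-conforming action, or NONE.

NONE

[1] !Unit  ✓  cont: μX.…
[2] ⊕ ok  ✓  cont: ?Unit.?Str.μX.…
[3] ?Unit  ✓  cont: ?Str.μX.…
τ conforms to S (length 3)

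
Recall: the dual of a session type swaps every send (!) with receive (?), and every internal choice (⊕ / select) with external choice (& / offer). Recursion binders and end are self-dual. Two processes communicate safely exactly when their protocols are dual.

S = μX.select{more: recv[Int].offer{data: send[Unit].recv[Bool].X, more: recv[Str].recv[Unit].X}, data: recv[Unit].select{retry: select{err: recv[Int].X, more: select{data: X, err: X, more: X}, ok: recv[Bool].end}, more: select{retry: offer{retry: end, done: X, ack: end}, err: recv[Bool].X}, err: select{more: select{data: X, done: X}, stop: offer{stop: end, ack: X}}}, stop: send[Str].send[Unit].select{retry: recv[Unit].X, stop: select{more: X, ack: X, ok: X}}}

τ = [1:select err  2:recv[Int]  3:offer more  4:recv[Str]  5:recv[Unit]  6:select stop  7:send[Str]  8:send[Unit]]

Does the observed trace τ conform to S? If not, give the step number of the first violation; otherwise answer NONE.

1

step 1: got select err, protocol expects select more or select data or select stop  ✗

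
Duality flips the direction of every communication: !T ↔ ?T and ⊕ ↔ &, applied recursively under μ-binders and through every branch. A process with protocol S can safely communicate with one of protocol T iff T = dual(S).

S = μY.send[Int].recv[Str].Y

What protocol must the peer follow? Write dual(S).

μY ↦ μY  (rec unchanged)
  send[Int] ↦ recv[Int]
    recv[Str] ↦ send[Str]
      Y ↦ Y

μY.recv[Int].send[Str].Y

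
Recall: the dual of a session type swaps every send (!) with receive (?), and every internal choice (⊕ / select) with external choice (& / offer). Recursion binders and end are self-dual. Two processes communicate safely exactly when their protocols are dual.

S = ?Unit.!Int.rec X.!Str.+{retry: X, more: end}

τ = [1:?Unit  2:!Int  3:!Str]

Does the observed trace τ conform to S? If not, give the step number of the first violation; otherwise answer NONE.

NONE

[1] ?Unit  ✓  residual = !Int.rec X.…
[2] !Int  ✓  residual = rec X.…
[3] !Str  ✓  residual = +{retry: rec X.…, more: end}
trace exhausted — no violation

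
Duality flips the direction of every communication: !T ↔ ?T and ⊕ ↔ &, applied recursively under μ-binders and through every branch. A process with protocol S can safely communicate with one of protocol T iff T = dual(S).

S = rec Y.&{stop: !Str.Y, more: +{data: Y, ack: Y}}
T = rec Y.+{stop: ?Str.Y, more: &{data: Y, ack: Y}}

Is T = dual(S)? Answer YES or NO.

YES

rec Y | rec Y  match (μ self-dual)
  &{stop,more} | +{stop,more}  match same labels
    [stop]
      !Str | ?Str  match
        Y | Y  match
    [more]
      +{data,ack} | &{data,ack}  match same labels
        [data]
          Y | Y  match
        [ack]
          Y | Y  match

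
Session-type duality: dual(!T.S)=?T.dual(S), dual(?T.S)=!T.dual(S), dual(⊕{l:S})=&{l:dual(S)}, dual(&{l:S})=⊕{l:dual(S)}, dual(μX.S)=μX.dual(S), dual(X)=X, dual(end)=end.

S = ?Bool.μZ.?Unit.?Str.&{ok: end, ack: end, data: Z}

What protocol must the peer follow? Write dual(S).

?Bool → !Bool
  μZ → μZ  (μ self-dual)
    ?Unit → !Unit
      ?Str → !Str
        &{ok,ack,data} → ⊕{ok,ack,data}  (offer→select)
          • ok:
            dual(end) = end
          • ack:
            dual(end) = end
          • data:
            dual(Z) = Z

!Bool.μZ.!Unit.!Str.⊕{ok: end, ack: end, data: Z}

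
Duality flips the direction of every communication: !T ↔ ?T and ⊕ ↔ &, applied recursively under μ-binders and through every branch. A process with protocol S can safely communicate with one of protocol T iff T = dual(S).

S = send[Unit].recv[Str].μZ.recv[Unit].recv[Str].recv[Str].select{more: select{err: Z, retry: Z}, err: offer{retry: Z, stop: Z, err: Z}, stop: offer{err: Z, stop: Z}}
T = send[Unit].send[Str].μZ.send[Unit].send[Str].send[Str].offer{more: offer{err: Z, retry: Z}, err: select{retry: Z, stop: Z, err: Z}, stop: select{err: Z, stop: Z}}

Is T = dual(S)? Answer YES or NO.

NO

send[Unit] vs send[Unit]  ✗ same direction on both sides — not dual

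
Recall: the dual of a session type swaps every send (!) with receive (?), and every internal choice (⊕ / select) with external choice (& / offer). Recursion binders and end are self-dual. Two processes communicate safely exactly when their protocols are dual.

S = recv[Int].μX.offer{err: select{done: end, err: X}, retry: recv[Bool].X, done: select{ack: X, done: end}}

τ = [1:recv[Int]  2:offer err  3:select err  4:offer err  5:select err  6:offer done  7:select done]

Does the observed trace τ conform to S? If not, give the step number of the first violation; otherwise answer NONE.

NONE

[1] recv[Int]  ok  state: μX.…
[2] offer err  ok  state: select{done: end, err: μX.…}
[3] select err  ok  state: μX.…
[4] offer err  ok  state: select{done: end, err: μX.…}
[5] select err  ok  state: μX.…
[6] offer done  ok  state: select{ack: μX.…, done: end}
[7] select done  ok  state: end
τ conforms to S (length 7)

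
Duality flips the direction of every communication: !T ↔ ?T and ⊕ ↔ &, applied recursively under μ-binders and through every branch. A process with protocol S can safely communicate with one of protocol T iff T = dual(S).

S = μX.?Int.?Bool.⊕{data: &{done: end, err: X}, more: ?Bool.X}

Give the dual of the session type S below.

μX = μX  (binder kept)
  ?Int = !Int
    ?Bool = !Bool
      ⊕{data,more} = &{data,more}  (⊕→&)
        [data]
          &{done,err} = ⊕{done,err}  (external→internal)
            [done]
              end ↦ end
            [err]
              X ↦ X
        [more]
          ?Bool = !Bool
            X ↦ X

μX.!Int.!Bool.&{data: ⊕{done: end, err: X}, more: !Bool.X}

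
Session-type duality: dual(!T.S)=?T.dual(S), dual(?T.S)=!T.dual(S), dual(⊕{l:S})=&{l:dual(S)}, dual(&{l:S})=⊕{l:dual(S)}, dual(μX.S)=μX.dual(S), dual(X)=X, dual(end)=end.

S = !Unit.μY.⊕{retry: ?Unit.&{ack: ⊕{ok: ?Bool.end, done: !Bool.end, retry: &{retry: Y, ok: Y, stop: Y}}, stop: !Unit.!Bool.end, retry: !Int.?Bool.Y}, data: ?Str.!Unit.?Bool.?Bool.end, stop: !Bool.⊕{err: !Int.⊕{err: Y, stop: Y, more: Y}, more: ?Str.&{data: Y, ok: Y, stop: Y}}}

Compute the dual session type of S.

?Unit.μY.&{retry: !Unit.⊕{ack: &{ok: !Bool.end, done: ?Bool.end, retry: ⊕{retry: Y, ok: Y, stop: Y}}, stop: ?Unit.?Bool.end, retry: ?Int.!Bool.Y}, data: !Str.?Unit.!Bool.!Bool.end, stop: ?Bool.&{err: ?Int.&{err: Y, stop: Y, more: Y}, more: !Str.⊕{data: Y, ok: Y, stop: Y}}}

!Unit = ?Unit
  μY = μY  (μ self-dual)
    ⊕{retry,data,stop} = &{retry,data,stop}  (internal→external)
      case retry:
        ?Unit = !Unit
          &{ack,stop,retry} = ⊕{ack,stop,retry}  (external→internal)
            case ack:
              ⊕{ok,done,retry} = &{ok,done,retry}  (internal→external)
                case ok:
                  ?Bool = !Bool
                    end ↦ end
                case done:
                  !Bool = ?Bool
                    end ↦ end
                case retry:
                  &{retry,ok,stop} = ⊕{retry,ok,stop}  (external→internal)
                    case retry:
                      Y ↦ Y
                    case ok:
                      Y ↦ Y
                    case stop:
                      Y ↦ Y
            case stop:
              !Unit = ?Unit
                !Bool = ?Bool
                  end ↦ end
            case retry:
              !Int = ?Int
                ?Bool = !Bool
                  Y ↦ Y
      case data:
        ?Str = !Str
          !Unit = ?Unit
            ?Bool = !Bool
              ?Bool = !Bool
                end ↦ end
      case stop:
        !Bool = ?Bool
          ⊕{err,more} = &{err,more}  (internal→external)
            case err:
              !Int = ?Int
                ⊕{err,stop,more} = &{err,stop,more}  (internal→external)
                  case err:
                    Y ↦ Y
                  case stop:
                    Y ↦ Y
                  case more:
                    Y ↦ Y
            case more:
              ?Str = !Str
                &{data,ok,stop} = ⊕{data,ok,stop}  (external→internal)
                  case data:
                    Y ↦ Y
                  case ok:
                    Y ↦ Y
                  case stop:
                    Y ↦ Y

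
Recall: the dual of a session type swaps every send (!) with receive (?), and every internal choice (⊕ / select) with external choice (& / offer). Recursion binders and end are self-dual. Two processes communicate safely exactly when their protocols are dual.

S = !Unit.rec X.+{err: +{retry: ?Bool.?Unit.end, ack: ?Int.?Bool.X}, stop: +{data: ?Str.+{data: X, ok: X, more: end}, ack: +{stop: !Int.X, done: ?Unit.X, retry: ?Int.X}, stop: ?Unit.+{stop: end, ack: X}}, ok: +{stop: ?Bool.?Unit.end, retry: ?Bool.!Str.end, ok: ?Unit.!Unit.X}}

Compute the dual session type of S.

?Unit.rec X.&{err: &{retry: !Bool.!Unit.end, ack: !Int.!Bool.X}, stop: &{data: !Str.&{data: X, ok: X, more: end}, ack: &{stop: ?Int.X, done: !Unit.X, retry: !Int.X}, stop: !Unit.&{stop: end, ack: X}}, ok: &{stop: !Bool.!Unit.end, retry: !Bool.?Str.end, ok: !Unit.?Unit.X}}

!Unit ↦ ?Unit
  rec X ↦ rec X  (binder kept)
    +{err,stop,ok} ↦ &{err,stop,ok}  (internal→external)
      case err:
        +{retry,ack} ↦ &{retry,ack}  (internal→external)
          case retry:
            ?Bool ↦ !Bool
              ?Unit ↦ !Unit
                dual(end) = end
          case ack:
            ?Int ↦ !Int
              ?Bool ↦ !Bool
                dual(X) = X
      case stop:
        +{data,ack,stop} ↦ &{data,ack,stop}  (internal→external)
          case data:
            ?Str ↦ !Str
              +{data,ok,more} ↦ &{data,ok,more}  (internal→external)
                case data:
                  dual(X) = X
                case ok:
                  dual(X) = X
                case more:
                  dual(end) = end
          case ack:
            +{stop,done,retry} ↦ &{stop,done,retry}  (internal→external)
              case stop:
                !Int ↦ ?Int
                  dual(X) = X
              case done:
                ?Unit ↦ !Unit
                  dual(X) = X
              case retry:
                ?Int ↦ !Int
                  dual(X) = X
          case stop:
            ?Unit ↦ !Unit
              +{stop,ack} ↦ &{stop,ack}  (internal→external)
                case stop:
                  dual(end) = end
                case ack:
                  dual(X) = X
      case ok:
        +{stop,retry,ok} ↦ &{stop,retry,ok}  (internal→external)
          case stop:
            ?Bool ↦ !Bool
              ?Unit ↦ !Unit
                dual(end) = end
          case retry:
            ?Bool ↦ !Bool
              !Str ↦ ?Str
                dual(end) = end
          case ok:
            ?Unit ↦ !Unit
              !Unit ↦ ?Unit
                dual(X) = X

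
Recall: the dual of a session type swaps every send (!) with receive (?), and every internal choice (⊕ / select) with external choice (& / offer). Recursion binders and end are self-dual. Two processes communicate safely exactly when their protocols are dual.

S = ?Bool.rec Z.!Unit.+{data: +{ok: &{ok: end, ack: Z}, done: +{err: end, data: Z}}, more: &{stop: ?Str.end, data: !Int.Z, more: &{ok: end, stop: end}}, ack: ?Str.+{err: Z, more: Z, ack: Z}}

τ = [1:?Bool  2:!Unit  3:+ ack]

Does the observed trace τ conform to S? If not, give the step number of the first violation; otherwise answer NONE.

NONE

step 1: ?Bool  ✓  cont: rec Z.…
step 2: !Unit  ✓  cont: +{data: +{ok: &{ok: end, ack: rec Z.…}, done: +{err: end, data: rec Z.…}}, more: &{stop: ?Str.end, data: !Int.rec Z.…, more: &{ok: end, stop: end}}, ack: ?Str.+{err: rec Z.…, more: rec Z.…, ack: rec Z.…}}
step 3: + ack  ✓  cont: ?Str.+{err: rec Z.…, more: rec Z.…, ack: rec Z.…}
τ conforms to S (length 3)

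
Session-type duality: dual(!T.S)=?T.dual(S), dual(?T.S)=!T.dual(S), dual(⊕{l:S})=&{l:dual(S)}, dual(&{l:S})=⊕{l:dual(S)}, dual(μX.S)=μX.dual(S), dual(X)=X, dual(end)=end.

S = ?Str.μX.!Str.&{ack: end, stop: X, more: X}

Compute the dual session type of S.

!Str.μX.?Str.⊕{ack: end, stop: X, more: X}

?Str = !Str
  μX = μX  (μ self-dual)
    !Str = ?Str
      &{ack,stop,more} = ⊕{ack,stop,more}  (offer→select)
        case ack:
          end self-dual
        case stop:
          X self-dual
        case more:
          X self-dual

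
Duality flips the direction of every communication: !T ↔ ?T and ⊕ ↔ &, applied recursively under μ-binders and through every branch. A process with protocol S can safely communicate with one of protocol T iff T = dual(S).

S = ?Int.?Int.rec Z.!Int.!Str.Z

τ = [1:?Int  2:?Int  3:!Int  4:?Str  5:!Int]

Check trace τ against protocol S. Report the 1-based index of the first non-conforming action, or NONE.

step 1: ?Int  ok  cont: ?Int.rec Z.…
step 2: ?Int  ok  cont: rec Z.…
step 3: !Int  ok  cont: !Str.rec Z.…
step 4: got ?Str, protocol expects !Str  ✗

4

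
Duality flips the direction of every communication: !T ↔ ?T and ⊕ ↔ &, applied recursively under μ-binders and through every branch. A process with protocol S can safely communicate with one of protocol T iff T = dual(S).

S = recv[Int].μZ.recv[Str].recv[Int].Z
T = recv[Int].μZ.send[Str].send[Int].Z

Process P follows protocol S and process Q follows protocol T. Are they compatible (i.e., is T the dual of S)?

recv[Int] ‖ recv[Int]  ✗ same direction on both sides — not dual

NO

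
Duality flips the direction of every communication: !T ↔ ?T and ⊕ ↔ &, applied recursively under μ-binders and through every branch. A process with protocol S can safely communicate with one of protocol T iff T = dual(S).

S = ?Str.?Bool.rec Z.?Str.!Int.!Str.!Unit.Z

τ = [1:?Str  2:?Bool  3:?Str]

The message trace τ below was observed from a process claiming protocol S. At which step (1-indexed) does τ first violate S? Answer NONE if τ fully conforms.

[1] ?Str  ok  state: ?Bool.rec Z.…
[2] ?Bool  ok  state: rec Z.…
[3] ?Str  ok  state: !Int.!Str.!Unit.rec Z.…
trace exhausted — no violation

NONE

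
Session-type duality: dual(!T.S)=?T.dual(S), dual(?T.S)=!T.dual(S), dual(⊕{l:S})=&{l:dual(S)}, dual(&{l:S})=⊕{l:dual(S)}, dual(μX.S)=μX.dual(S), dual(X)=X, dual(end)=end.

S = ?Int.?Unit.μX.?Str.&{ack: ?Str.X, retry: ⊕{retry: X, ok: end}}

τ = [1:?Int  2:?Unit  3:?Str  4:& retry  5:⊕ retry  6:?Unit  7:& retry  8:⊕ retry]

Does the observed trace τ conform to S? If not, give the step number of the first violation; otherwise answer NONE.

6

[1] ?Int  ok  cont: ?Unit.μX.…
[2] ?Unit  ok  cont: μX.…
[3] ?Str  ok  cont: &{ack: ?Str.μX.…, retry: ⊕{retry: μX.…, ok: end}}
[4] & retry  ok  cont: ⊕{retry: μX.…, ok: end}
[5] ⊕ retry  ok  cont: μX.…
[6] got ?Unit, protocol expects ?Str  ✗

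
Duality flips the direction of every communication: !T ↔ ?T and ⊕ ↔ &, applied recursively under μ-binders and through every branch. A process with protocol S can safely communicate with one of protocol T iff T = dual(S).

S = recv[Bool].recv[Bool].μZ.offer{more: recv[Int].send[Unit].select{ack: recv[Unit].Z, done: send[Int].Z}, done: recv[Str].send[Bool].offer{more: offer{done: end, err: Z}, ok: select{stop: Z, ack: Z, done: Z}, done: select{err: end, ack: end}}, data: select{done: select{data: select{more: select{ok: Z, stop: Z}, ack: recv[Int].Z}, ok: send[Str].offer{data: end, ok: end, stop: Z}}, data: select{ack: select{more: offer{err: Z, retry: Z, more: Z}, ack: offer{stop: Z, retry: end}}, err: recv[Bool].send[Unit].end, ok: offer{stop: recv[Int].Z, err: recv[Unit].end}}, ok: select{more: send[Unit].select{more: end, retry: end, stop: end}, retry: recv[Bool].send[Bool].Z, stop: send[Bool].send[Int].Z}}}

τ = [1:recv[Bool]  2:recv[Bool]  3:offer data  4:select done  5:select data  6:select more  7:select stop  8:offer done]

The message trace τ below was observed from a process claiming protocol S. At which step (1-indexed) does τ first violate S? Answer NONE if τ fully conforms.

step 1: recv[Bool]  ok  state: recv[Bool].μZ.…
step 2: recv[Bool]  ok  state: μZ.…
step 3: offer data  ok  state: select{done: select{data: select{more: select{ok: μZ.…, stop: μZ.…}, ack: recv[Int].μZ.…}, ok: send[Str].offer{data: end, ok: end, stop: μZ.…}}, data: select{ack: select{more: offer{err: μZ.…, retry: μZ.…, more: μZ.…}, ack: offer{stop: μZ.…, retry: end}}, err: recv[Bool].send[Unit].end, ok: offer{stop: recv[Int].μZ.…, err: recv[Unit].end}}, ok: select{more: send[Unit].select{more: end, retry: end, stop: end}, retry: recv[Bool].send[Bool].μZ.…, stop: send[Bool].send[Int].μZ.…}}
step 4: select done  ok  state: select{data: select{more: select{ok: μZ.…, stop: μZ.…}, ack: recv[Int].μZ.…}, ok: send[Str].offer{data: end, ok: end, stop: μZ.…}}
step 5: select data  ok  state: select{more: select{ok: μZ.…, stop: μZ.…}, ack: recv[Int].μZ.…}
step 6: select more  ok  state: select{ok: μZ.…, stop: μZ.…}
step 7: select stop  ok  state: μZ.…
step 8: offer done  ok  state: recv[Str].send[Bool].offer{more: offer{done: end, err: μZ.…}, ok: select{stop: μZ.…, ack: μZ.…, done: μZ.…}, done: select{err: end, ack: end}}
τ conforms to S (length 8)

NONE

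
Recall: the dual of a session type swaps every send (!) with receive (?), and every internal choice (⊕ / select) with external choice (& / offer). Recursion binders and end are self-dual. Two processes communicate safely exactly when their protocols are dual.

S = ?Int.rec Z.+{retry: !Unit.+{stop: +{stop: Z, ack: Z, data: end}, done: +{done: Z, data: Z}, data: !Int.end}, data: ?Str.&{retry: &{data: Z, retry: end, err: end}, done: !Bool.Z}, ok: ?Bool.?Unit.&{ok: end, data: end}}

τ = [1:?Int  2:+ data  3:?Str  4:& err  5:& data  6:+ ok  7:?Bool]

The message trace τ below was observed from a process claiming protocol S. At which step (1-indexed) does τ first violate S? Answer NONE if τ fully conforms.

4

@1 ?Int  match  cont: rec Z.…
@2 + data  match  cont: ?Str.&{retry: &{data: rec Z.…, retry: end, err: end}, done: !Bool.rec Z.…}
@3 ?Str  match  cont: &{retry: &{data: rec Z.…, retry: end, err: end}, done: !Bool.rec Z.…}
@4 got & err, protocol expects & retry or & done  ✗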